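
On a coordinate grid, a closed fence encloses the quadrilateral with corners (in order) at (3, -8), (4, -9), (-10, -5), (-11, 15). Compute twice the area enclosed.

267

By the shoelace formula, twice the signed area is |[3·(-9) − 4·(-8)] + [4·(-5) − (-10)·(-9)] + [(-10)·15 − (-11)·(-5)] + [(-11)·(-8) − 3·15]| = 267, so the area is 133.5.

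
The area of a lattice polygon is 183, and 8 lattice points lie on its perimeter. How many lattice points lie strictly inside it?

Pick's theorem A = I + B/2 − 1 rearranges to I = A − B/2 + 1 = 183 − 8/2 + 1 = 180.

180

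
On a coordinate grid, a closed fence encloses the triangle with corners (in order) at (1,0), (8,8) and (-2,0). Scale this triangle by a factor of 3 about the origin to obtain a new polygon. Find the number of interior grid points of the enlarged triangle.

Using the shoelace formula, 2A = |[1·8 − 8·0] + [8·0 − (-2)·8] + [(-2)·0 − 1·0]| = 24, so the area is 12.
Along each edge there are gcd(|Δx|,|Δy|)+1 lattice points, so counting each shared vertex once the boundary has gcd(7,8) + gcd(10,8) + gcd(3,0) = 1+2+3 = 6.
Scaling by 3 multiplies the area by 3² = 9 (so the new area is 108) and multiplies the boundary lattice-point count by 3, giving 18.
By Pick's theorem, the interior count of the dilated polygon is 108 − 18/2 + 1 = 100.

100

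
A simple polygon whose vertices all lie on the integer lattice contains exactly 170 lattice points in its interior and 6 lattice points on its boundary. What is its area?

172

By Pick's theorem, A = I + B/2 − 1 = 170 + 6/2 − 1 = 172.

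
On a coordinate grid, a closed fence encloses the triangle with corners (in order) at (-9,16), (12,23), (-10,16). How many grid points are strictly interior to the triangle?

The shoelace formula gives twice the area as |[(-9)·23 − 12·16] + [12·16 − (-10)·23] + [(-10)·16 − (-9)·16]| = 7, so the area is 3.5.
The number of boundary lattice points is Σ gcd(|Δx|,|Δy|) = gcd(21,7) + gcd(22,7) + gcd(1,0) = 7+1+1 = 9.
Pick's theorem gives I = A − B/2 + 1 = 3.5 − 9/2 + 1 = 0.

0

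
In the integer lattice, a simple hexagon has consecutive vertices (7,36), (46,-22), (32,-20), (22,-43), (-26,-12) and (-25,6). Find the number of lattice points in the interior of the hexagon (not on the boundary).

2868

By the shoelace formula, twice the signed area is |(7·(-22) − 46·36) + (46·(-20) − 32·(-22)) + (32·(-43) − 22·(-20)) + (22·(-12) − (-26)·(-43)) + ((-26)·6 − (-25)·(-12)) + ((-25)·36 − 7·6)| = 5742, so the area is 2871.
The number of boundary lattice points is Σ gcd(|Δx|,|Δy|) = gcd(39,58) + gcd(14,2) + gcd(10,23) + gcd(48,31) + gcd(1,18) + gcd(32,30) = 1+2+1+1+1+2 = 8.
By Pick's theorem A = I + B/2 − 1, so I = 2871 − 8/2 + 1 = 2868.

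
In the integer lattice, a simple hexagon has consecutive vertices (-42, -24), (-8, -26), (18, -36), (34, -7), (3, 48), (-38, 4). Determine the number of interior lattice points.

The shoelace formula gives twice the area as |[(-42)·(-26) − (-8)·(-24)] + [(-8)·(-36) − 18·(-26)] + [18·(-7) − 34·(-36)] + [34·48 − 3·(-7)] + [3·4 − (-38)·48] + [(-38)·(-24) − (-42)·4]| = 7323, so the area is 3661.5.
Along each edge there are gcd(|Δx|,|Δy|)+1 lattice points, so counting each shared vertex once the boundary has gcd(34,2) + gcd(26,10) + gcd(16,29) + gcd(31,55) + gcd(41,44) + gcd(4,28) = 2+2+1+1+1+4 = 11.
By Pick's theorem A = I + B/2 − 1, so I = 3661.5 − 11/2 + 1 = 3657.

3657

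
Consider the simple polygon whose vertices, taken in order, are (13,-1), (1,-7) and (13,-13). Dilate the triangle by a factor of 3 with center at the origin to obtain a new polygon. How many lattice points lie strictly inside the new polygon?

The shoelace formula gives twice the area as |(13·(-7) − 1·(-1)) + (1·(-13) − 13·(-7)) + (13·(-1) − 13·(-13))| = 144, so the area is 72.
Along each edge there are gcd(|Δx|,|Δy|)+1 lattice points, so counting each shared vertex once the boundary has gcd(12,6) + gcd(12,6) + gcd(0,12) = 6+6+12 = 24.
Scaling by 3 multiplies the area by 3² = 9 (so the new area is 648) and multiplies the boundary lattice-point count by 3, giving 72.
By Pick's theorem, the interior count of the dilated polygon is 648 − 72/2 + 1 = 613.

613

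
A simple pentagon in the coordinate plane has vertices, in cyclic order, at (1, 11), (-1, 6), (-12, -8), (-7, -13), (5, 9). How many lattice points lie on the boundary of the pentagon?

11

Along each edge there are gcd(|Δx|,|Δy|)+1 lattice points, so counting each shared vertex once the boundary has gcd(2,5) + gcd(11,14) + gcd(5,5) + gcd(12,22) + gcd(4,2) = 1+1+5+2+2 = 11.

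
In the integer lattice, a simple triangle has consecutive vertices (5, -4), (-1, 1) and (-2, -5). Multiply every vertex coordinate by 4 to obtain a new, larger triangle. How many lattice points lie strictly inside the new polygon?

323

The shoelace formula gives twice the area as |(5·1 − (-1)·(-4)) + ((-1)·(-5) − (-2)·1) + ((-2)·(-4) − 5·(-5))| = 41, so the area is 20.5.
Along each edge there are gcd(|Δx|,|Δy|)+1 lattice points, so counting each shared vertex once the boundary has gcd(6,5) + gcd(1,6) + gcd(7,1) = 1+1+1 = 3.
Scaling by 4 multiplies the area by 4² = 16 (so the new area is 328) and multiplies the boundary lattice-point count by 4, giving 12.
By Pick's theorem, the interior count of the dilated polygon is 328 − 12/2 + 1 = 323.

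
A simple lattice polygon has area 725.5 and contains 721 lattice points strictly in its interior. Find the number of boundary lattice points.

11

Pick's theorem gives A = I + B/2 − 1, so B = 2(A − I + 1) = 2(725.5 − 721 + 1) = 11.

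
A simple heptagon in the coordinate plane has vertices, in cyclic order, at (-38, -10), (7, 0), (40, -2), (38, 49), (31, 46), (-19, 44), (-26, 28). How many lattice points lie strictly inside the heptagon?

3242

Using the shoelace formula, 2A = |[(-38)·0 − 7·(-10)] + [7·(-2) − 40·0] + [40·49 − 38·(-2)] + [38·46 − 31·49] + [31·44 − (-19)·46] + [(-19)·28 − (-26)·44] + [(-26)·(-10) − (-38)·28]| = 6495, so the area is 3247.5.
Along each edge there are gcd(|Δx|,|Δy|)+1 lattice points, so counting each shared vertex once the boundary has gcd(45,10) + gcd(33,2) + gcd(2,51) + gcd(7,3) + gcd(50,2) + gcd(7,16) + gcd(12,38) = 5+1+1+1+2+1+2 = 13.
By Pick's theorem A = I + B/2 − 1, so I = 3247.5 − 13/2 + 1 = 3242.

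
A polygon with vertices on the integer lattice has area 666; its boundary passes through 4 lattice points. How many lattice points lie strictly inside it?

665

From Pick's theorem, I = A − B/2 + 1 = 666 − 4/2 + 1 = 665.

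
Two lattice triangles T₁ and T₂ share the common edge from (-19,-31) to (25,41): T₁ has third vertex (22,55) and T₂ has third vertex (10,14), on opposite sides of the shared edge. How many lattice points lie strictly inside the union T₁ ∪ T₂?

The union is the simple quadrilateral with vertices (-19,-31), (22,55), (25,41), (10,14) in order.
The shoelace formula gives twice the area as |[(-19)·55 − 22·(-31)] + [22·41 − 25·55] + [25·14 − 10·41] + [10·(-31) − (-19)·14]| = 940, so the area is 470.
The number of boundary lattice points is Σ gcd(|Δx|,|Δy|) = gcd(41,86) + gcd(3,14) + gcd(15,27) + gcd(29,45) = 1+1+3+1 = 6.
By Pick's theorem I = A − B/2 + 1 = 470 − 6/2 + 1 = 468.

468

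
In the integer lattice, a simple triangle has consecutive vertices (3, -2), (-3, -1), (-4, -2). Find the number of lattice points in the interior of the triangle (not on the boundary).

0

Using the shoelace formula, 2A = |[3·(-1) − (-3)·(-2)] + [(-3)·(-2) − (-4)·(-1)] + [(-4)·(-2) − 3·(-2)]| = 7, so the area is 7/2.
The number of boundary lattice points is Σ gcd(|Δx|,|Δy|) = gcd(6,1) + gcd(1,1) + gcd(7,0) = 1+1+7 = 9.
By Pick's theorem A = I + B/2 − 1, so I = 7/2 − 9/2 + 1 = 0.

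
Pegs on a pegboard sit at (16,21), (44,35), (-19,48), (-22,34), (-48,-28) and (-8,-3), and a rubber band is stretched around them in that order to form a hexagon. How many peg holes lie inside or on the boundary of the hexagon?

By the shoelace formula, twice the signed area is |(16·35 − 44·21) + (44·48 − (-19)·35) + ((-19)·34 − (-22)·48) + ((-22)·(-28) − (-48)·34) + ((-48)·(-3) − (-8)·(-28)) + ((-8)·21 − 16·(-3))| = 4871, so the area is 4871/2.
The number of boundary lattice points is Σ gcd(|Δx|,|Δy|) = gcd(28,14) + gcd(63,13) + gcd(3,14) + gcd(26,62) + gcd(40,25) + gcd(24,24) = 14+1+1+2+5+24 = 47.
Pick's theorem gives I = A − B/2 + 1 = 4871/2 − 47/2 + 1 = 2413, so the closed region contains I + B = 2413 + 47 = 2460 lattice points.

2460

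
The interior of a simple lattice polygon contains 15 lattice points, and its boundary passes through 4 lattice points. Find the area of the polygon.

Pick's theorem states A = I + B/2 − 1, so A = 15 + 4/2 − 1 = 16.

16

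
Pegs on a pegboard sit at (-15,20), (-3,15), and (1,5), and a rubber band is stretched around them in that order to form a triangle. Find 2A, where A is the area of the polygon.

100

Using the shoelace formula, 2A = |[(-15)·15 − (-3)·20] + [(-3)·5 − 1·15] + [1·20 − (-15)·5]| = 100, so the area is 50.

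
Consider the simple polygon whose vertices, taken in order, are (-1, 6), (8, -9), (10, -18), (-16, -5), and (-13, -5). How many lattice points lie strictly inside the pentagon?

The shoelace formula gives twice the area as |[(-1)·(-9) − 8·6] + [8·(-18) − 10·(-9)] + [10·(-5) − (-16)·(-18)] + [(-16)·(-5) − (-13)·(-5)] + [(-13)·6 − (-1)·(-5)]| = 499, so the area is 499/2.
Along each edge there are gcd(|Δx|,|Δy|)+1 lattice points, so counting each shared vertex once the boundary has gcd(9,15) + gcd(2,9) + gcd(26,13) + gcd(3,0) + gcd(12,11) = 3+1+13+3+1 = 21.
Pick's theorem gives I = A − B/2 + 1 = 499/2 − 21/2 + 1 = 240.

240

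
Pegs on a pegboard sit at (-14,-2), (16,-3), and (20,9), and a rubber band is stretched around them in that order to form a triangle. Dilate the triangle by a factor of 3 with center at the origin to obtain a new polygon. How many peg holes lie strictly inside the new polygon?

1630

Using the shoelace formula, 2A = |[(-14)·(-3) − 16·(-2)] + [16·9 − 20·(-3)] + [20·(-2) − (-14)·9]| = 364, so the area is 182.
Summing gcd(|Δx|,|Δy|) over the edges gives the boundary count: gcd(30,1) + gcd(4,12) + gcd(34,11) = 1+4+1 = 6.
Scaling by 3 multiplies the area by 3² = 9 (so the new area is 1638) and multiplies the boundary lattice-point count by 3, giving 18.
By Pick's theorem, the interior count of the dilated polygon is 1638 − 18/2 + 1 = 1630.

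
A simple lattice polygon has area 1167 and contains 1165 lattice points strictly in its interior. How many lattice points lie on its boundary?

6

Pick's theorem gives A = I + B/2 − 1, so B = 2(A − I + 1) = 2(1167 − 1165 + 1) = 6.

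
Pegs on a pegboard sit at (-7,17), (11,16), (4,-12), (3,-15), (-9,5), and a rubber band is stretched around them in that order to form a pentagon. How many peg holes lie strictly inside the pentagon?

By the shoelace formula, twice the signed area is |((-7)·16 − 11·17) + (11·(-12) − 4·16) + (4·(-15) − 3·(-12)) + (3·5 − (-9)·(-15)) + ((-9)·17 − (-7)·5)| = 757, so the area is 757/2.
Summing gcd(|Δx|,|Δy|) over the edges gives the boundary count: gcd(18,1) + gcd(7,28) + gcd(1,3) + gcd(12,20) + gcd(2,12) = 1+7+1+4+2 = 15.
Pick's theorem gives I = A − B/2 + 1 = 757/2 − 15/2 + 1 = 372.

372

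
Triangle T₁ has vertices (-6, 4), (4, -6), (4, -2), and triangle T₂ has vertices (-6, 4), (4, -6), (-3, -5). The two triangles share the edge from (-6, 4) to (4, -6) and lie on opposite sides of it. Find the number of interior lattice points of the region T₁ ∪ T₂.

The union is the simple quadrilateral with vertices (-6, 4), (4, -2), (4, -6), (-3, -5) in order.
The shoelace formula gives twice the area as |((-6)·(-2) − 4·4) + (4·(-6) − 4·(-2)) + (4·(-5) − (-3)·(-6)) + ((-3)·4 − (-6)·(-5))| = 100, so the area is 50.
The number of boundary lattice points is Σ gcd(|Δx|,|Δy|) = gcd(10,6) + gcd(0,4) + gcd(7,1) + gcd(3,9) = 2+4+1+3 = 10.
By Pick's theorem I = A − B/2 + 1 = 50 − 10/2 + 1 = 46.

46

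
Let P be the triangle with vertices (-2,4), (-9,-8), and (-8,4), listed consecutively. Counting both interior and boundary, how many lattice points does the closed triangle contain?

41

Using the shoelace formula, 2A = |((-2)·(-8) − (-9)·4) + ((-9)·4 − (-8)·(-8)) + ((-8)·4 − (-2)·4)| = 72, so the area is 36.
Summing gcd(|Δx|,|Δy|) over the edges gives the boundary count: gcd(7,12) + gcd(1,12) + gcd(6,0) = 1+1+6 = 8.
Pick's theorem gives I = A − B/2 + 1 = 36 − 8/2 + 1 = 33, so the closed region contains I + B = 33 + 8 = 41 lattice points.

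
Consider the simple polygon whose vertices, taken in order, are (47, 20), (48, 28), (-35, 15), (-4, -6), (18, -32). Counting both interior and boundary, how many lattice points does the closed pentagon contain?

The shoelace formula gives twice the area as |[47·28 − 48·20] + [48·15 − (-35)·28] + [(-35)·(-6) − (-4)·15] + [(-4)·(-32) − 18·(-6)] + [18·20 − 47·(-32)]| = 4426, so the area is 2213.
The number of boundary lattice points is Σ gcd(|Δx|,|Δy|) = gcd(1,8) + gcd(83,13) + gcd(31,21) + gcd(22,26) + gcd(29,52) = 1+1+1+2+1 = 6.
Pick's theorem gives I = A − B/2 + 1 = 2213 − 6/2 + 1 = 2211, so the closed region contains I + B = 2211 + 6 = 2217 lattice points.

2217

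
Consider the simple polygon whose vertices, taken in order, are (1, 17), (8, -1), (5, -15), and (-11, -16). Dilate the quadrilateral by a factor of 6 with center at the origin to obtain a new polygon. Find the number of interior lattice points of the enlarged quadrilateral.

12007

By the shoelace formula, twice the signed area is |[1·(-1) − 8·17] + [8·(-15) − 5·(-1)] + [5·(-16) − (-11)·(-15)] + [(-11)·17 − 1·(-16)]| = 668, so the area is 334.
Summing gcd(|Δx|,|Δy|) over the edges gives the boundary count: gcd(7,18) + gcd(3,14) + gcd(16,1) + gcd(12,33) = 1+1+1+3 = 6.
Scaling by 6 multiplies the area by 6² = 36 (so the new area is 12024) and multiplies the boundary lattice-point count by 6, giving 36.
By Pick's theorem, the interior count of the dilated polygon is 12024 − 36/2 + 1 = 12007.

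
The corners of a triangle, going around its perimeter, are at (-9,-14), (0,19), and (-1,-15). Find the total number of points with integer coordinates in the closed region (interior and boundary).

The shoelace formula gives twice the area as |[(-9)·19 − 0·(-14)] + [0·(-15) − (-1)·19] + [(-1)·(-14) − (-9)·(-15)]| = 273, so the area is 273/2.
Summing gcd(|Δx|,|Δy|) over the edges gives the boundary count: gcd(9,33) + gcd(1,34) + gcd(8,1) = 3+1+1 = 5.
Pick's theorem gives I = A − B/2 + 1 = 273/2 − 5/2 + 1 = 135, so the closed region contains I + B = 135 + 5 = 140 lattice points.

140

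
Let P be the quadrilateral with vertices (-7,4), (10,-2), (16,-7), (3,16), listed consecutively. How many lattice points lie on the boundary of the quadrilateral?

5

The number of boundary lattice points is Σ gcd(|Δx|,|Δy|) = gcd(17,6) + gcd(6,5) + gcd(13,23) + gcd(10,12) = 1+1+1+2 = 5.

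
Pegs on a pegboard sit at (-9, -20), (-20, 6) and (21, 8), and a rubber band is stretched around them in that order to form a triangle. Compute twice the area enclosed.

By the shoelace formula, twice the signed area is |((-9)·6 − (-20)·(-20)) + ((-20)·8 − 21·6) + (21·(-20) − (-9)·8)| = 1088, so the area is 544.

1088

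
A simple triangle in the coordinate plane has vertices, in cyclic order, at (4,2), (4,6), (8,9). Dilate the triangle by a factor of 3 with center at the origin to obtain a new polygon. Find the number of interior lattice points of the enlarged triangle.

64

Using the shoelace formula, 2A = |(4·6 − 4·2) + (4·9 − 8·6) + (8·2 − 4·9)| = 16, so the area is 8.
The number of boundary lattice points is Σ gcd(|Δx|,|Δy|) = gcd(0,4) + gcd(4,3) + gcd(4,7) = 4+1+1 = 6.
Scaling by 3 multiplies the area by 3² = 9 (so the new area is 72) and multiplies the boundary lattice-point count by 3, giving 18.
By Pick's theorem, the interior count of the dilated polygon is 72 − 18/2 + 1 = 64.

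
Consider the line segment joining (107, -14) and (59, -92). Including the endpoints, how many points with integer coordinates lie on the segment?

7

The number of lattice points on a segment between lattice points is gcd(|Δx|,|Δy|) + 1 = gcd(48,78) + 1 = 6 + 1 = 7.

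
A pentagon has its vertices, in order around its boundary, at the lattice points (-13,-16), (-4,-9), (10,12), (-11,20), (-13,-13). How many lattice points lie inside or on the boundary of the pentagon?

The shoelace formula gives twice the area as |[(-13)·(-9) − (-4)·(-16)] + [(-4)·12 − 10·(-9)] + [10·20 − (-11)·12] + [(-11)·(-13) − (-13)·20] + [(-13)·(-16) − (-13)·(-13)]| = 869, so the area is 869/2.
Along each edge there are gcd(|Δx|,|Δy|)+1 lattice points, so counting each shared vertex once the boundary has gcd(9,7) + gcd(14,21) + gcd(21,8) + gcd(2,33) + gcd(0,3) = 1+7+1+1+3 = 13.
Pick's theorem gives I = A − B/2 + 1 = 869/2 − 13/2 + 1 = 429, so the closed region contains I + B = 429 + 13 = 442 lattice points.

442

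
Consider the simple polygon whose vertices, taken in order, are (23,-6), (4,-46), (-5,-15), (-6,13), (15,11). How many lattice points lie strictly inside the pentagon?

By the shoelace formula, twice the signed area is |(23·(-46) − 4·(-6)) + (4·(-15) − (-5)·(-46)) + ((-5)·13 − (-6)·(-15)) + ((-6)·11 − 15·13) + (15·(-6) − 23·11)| = 2083, so the area is 2083/2.
The number of boundary lattice points is Σ gcd(|Δx|,|Δy|) = gcd(19,40) + gcd(9,31) + gcd(1,28) + gcd(21,2) + gcd(8,17) = 1+1+1+1+1 = 5.
By Pick's theorem A = I + B/2 − 1, so I = 2083/2 − 5/2 + 1 = 1040.

1040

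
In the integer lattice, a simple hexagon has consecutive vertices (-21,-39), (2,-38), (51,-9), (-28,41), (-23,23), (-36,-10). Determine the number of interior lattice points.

Using the shoelace formula, 2A = |[(-21)·(-38) − 2·(-39)] + [2·(-9) − 51·(-38)] + [51·41 − (-28)·(-9)] + [(-28)·23 − (-23)·41] + [(-23)·(-10) − (-36)·23] + [(-36)·(-39) − (-21)·(-10)]| = 7186, so the area is 3593.
Along each edge there are gcd(|Δx|,|Δy|)+1 lattice points, so counting each shared vertex once the boundary has gcd(23,1) + gcd(49,29) + gcd(79,50) + gcd(5,18) + gcd(13,33) + gcd(15,29) = 1+1+1+1+1+1 = 6.
Pick's theorem gives I = A − B/2 + 1 = 3593 − 6/2 + 1 = 3591.

3591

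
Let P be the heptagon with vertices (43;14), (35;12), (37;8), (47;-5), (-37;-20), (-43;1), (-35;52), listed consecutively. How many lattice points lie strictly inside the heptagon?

3818

Using the shoelace formula, 2A = |[43·12 − 35·14] + [35·8 − 37·12] + [37·(-5) − 47·8] + [47·(-20) − (-37)·(-5)] + [(-37)·1 − (-43)·(-20)] + [(-43)·52 − (-35)·1] + [(-35)·14 − 43·52]| = 7648, so the area is 3824.
Summing gcd(|Δx|,|Δy|) over the edges gives the boundary count: gcd(8,2) + gcd(2,4) + gcd(10,13) + gcd(84,15) + gcd(6,21) + gcd(8,51) + gcd(78,38) = 2+2+1+3+3+1+2 = 14.
Pick's theorem gives I = A − B/2 + 1 = 3824 − 14/2 + 1 = 3818.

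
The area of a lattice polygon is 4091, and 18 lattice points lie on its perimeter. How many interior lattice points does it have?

Pick's theorem A = I + B/2 − 1 rearranges to I = A − B/2 + 1 = 4091 − 18/2 + 1 = 4083.

4083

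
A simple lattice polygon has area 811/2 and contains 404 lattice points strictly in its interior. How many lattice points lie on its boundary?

Pick's theorem gives A = I + B/2 − 1, so B = 2(A − I + 1) = 2(811/2 − 404 + 1) = 5.

5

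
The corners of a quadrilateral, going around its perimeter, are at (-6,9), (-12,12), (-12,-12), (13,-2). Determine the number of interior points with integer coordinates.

289

By the shoelace formula, twice the signed area is |((-6)·12 − (-12)·9) + ((-12)·(-12) − (-12)·12) + ((-12)·(-2) − 13·(-12)) + (13·9 − (-6)·(-2))| = 609, so the area is 609/2.
Summing gcd(|Δx|,|Δy|) over the edges gives the boundary count: gcd(6,3) + gcd(0,24) + gcd(25,10) + gcd(19,11) = 3+24+5+1 = 33.
Pick's theorem gives I = A − B/2 + 1 = 609/2 − 33/2 + 1 = 289.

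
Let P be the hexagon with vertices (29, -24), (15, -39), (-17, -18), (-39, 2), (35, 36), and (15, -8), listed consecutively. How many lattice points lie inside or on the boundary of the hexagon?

2438

Using the shoelace formula, 2A = |(29·(-39) − 15·(-24)) + (15·(-18) − (-17)·(-39)) + ((-17)·2 − (-39)·(-18)) + ((-39)·36 − 35·2) + (35·(-8) − 15·36) + (15·(-24) − 29·(-8))| = 4862, so the area is 2431.
Along each edge there are gcd(|Δx|,|Δy|)+1 lattice points, so counting each shared vertex once the boundary has gcd(14,15) + gcd(32,21) + gcd(22,20) + gcd(74,34) + gcd(20,44) + gcd(14,16) = 1+1+2+2+4+2 = 12.
Pick's theorem gives I = A − B/2 + 1 = 2431 − 12/2 + 1 = 2426, so the closed region contains I + B = 2426 + 12 = 2438 lattice points.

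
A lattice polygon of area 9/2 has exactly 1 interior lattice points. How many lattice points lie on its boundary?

9

Pick's theorem gives A = I + B/2 − 1, so B = 2(A − I + 1) = 2(9/2 − 1 + 1) = 9.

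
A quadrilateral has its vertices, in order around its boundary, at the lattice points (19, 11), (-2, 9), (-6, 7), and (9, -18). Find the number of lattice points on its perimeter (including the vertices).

Along each edge there are gcd(|Δx|,|Δy|)+1 lattice points, so counting each shared vertex once the boundary has gcd(21,2) + gcd(4,2) + gcd(15,25) + gcd(10,29) = 1+2+5+1 = 9.

9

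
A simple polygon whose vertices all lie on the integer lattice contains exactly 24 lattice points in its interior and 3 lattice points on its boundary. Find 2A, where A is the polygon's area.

Pick's theorem states A = I + B/2 − 1, so A = 24 + 3/2 − 1 = 49/2.
Hence 2A = 49.

49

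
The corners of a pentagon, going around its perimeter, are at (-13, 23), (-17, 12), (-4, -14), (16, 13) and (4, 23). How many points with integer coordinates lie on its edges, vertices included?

34

Summing gcd(|Δx|,|Δy|) over the edges gives the boundary count: gcd(4,11) + gcd(13,26) + gcd(20,27) + gcd(12,10) + gcd(17,0) = 1+13+1+2+17 = 34.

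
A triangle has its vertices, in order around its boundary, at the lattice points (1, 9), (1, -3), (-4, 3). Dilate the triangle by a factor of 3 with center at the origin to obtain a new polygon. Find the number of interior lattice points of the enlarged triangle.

250

By the shoelace formula, twice the signed area is |(1·(-3) − 1·9) + (1·3 − (-4)·(-3)) + ((-4)·9 − 1·3)| = 60, so the area is 30.
Along each edge there are gcd(|Δx|,|Δy|)+1 lattice points, so counting each shared vertex once the boundary has gcd(0,12) + gcd(5,6) + gcd(5,6) = 12+1+1 = 14.
Scaling by 3 multiplies the area by 3² = 9 (so the new area is 270) and multiplies the boundary lattice-point count by 3, giving 42.
By Pick's theorem, the interior count of the dilated polygon is 270 − 42/2 + 1 = 250.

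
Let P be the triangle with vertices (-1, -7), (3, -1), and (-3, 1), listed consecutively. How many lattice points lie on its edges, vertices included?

Summing gcd(|Δx|,|Δy|) over the edges gives the boundary count: gcd(4,6) + gcd(6,2) + gcd(2,8) = 2+2+2 = 6.

6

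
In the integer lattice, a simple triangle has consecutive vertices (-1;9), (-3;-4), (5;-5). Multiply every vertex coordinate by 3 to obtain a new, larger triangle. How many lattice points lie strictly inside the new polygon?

By the shoelace formula, twice the signed area is |((-1)·(-4) − (-3)·9) + ((-3)·(-5) − 5·(-4)) + (5·9 − (-1)·(-5))| = 106, so the area is 53.
The number of boundary lattice points is Σ gcd(|Δx|,|Δy|) = gcd(2,13) + gcd(8,1) + gcd(6,14) = 1+1+2 = 4.
Scaling by 3 multiplies the area by 3² = 9 (so the new area is 477) and multiplies the boundary lattice-point count by 3, giving 12.
By Pick's theorem, the interior count of the dilated polygon is 477 − 12/2 + 1 = 472.

472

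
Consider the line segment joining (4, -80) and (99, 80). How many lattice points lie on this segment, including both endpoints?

The number of lattice points on a segment between lattice points is gcd(|Δx|,|Δy|) + 1 = gcd(95,160) + 1 = 5 + 1 = 6.

6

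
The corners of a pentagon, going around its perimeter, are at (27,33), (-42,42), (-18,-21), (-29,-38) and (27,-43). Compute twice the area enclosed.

The shoelace formula gives twice the area as |[27·42 − (-42)·33] + [(-42)·(-21) − (-18)·42] + [(-18)·(-38) − (-29)·(-21)] + [(-29)·(-43) − 27·(-38)] + [27·33 − 27·(-43)]| = 8558, so the area is 4279.

8558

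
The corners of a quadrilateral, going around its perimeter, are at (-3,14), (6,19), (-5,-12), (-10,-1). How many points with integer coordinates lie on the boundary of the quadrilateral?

Summing gcd(|Δx|,|Δy|) over the edges gives the boundary count: gcd(9,5) + gcd(11,31) + gcd(5,11) + gcd(7,15) = 1+1+1+1 = 4.

4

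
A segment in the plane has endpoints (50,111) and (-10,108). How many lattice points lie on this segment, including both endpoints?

4

The number of lattice points on a segment between lattice points is gcd(|Δx|,|Δy|) + 1 = gcd(60,3) + 1 = 3 + 1 = 4.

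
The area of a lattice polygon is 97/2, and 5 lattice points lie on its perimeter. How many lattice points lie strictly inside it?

From Pick's theorem, I = A − B/2 + 1 = 97/2 − 5/2 + 1 = 47.

47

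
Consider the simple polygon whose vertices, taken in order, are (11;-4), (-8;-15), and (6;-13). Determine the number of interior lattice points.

The shoelace formula gives twice the area as |(11·(-15) − (-8)·(-4)) + ((-8)·(-13) − 6·(-15)) + (6·(-4) − 11·(-13))| = 116, so the area is 58.
The number of boundary lattice points is Σ gcd(|Δx|,|Δy|) = gcd(19,11) + gcd(14,2) + gcd(5,9) = 1+2+1 = 4.
By Pick's theorem A = I + B/2 − 1, so I = 58 − 4/2 + 1 = 57.

57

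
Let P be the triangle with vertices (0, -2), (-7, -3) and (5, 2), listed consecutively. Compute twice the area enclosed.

23

Using the shoelace formula, 2A = |(0·(-3) − (-7)·(-2)) + ((-7)·2 − 5·(-3)) + (5·(-2) − 0·2)| = 23, so the area is 11.5.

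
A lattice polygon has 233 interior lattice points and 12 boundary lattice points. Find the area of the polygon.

By Pick's theorem, A = I + B/2 − 1 = 233 + 12/2 − 1 = 238.

238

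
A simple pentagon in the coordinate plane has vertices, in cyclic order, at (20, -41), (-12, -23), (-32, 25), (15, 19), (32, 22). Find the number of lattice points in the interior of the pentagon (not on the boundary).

2496

By the shoelace formula, twice the signed area is |[20·(-23) − (-12)·(-41)] + [(-12)·25 − (-32)·(-23)] + [(-32)·19 − 15·25] + [15·22 − 32·19] + [32·(-41) − 20·22]| = 5001, so the area is 5001/2.
Summing gcd(|Δx|,|Δy|) over the edges gives the boundary count: gcd(32,18) + gcd(20,48) + gcd(47,6) + gcd(17,3) + gcd(12,63) = 2+4+1+1+3 = 11.
Pick's theorem gives I = A − B/2 + 1 = 5001/2 − 11/2 + 1 = 2496.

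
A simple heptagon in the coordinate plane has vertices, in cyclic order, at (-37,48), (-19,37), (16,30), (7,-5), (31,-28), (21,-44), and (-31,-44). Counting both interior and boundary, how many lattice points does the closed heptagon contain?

4099

Using the shoelace formula, 2A = |((-37)·37 − (-19)·48) + ((-19)·30 − 16·37) + (16·(-5) − 7·30) + (7·(-28) − 31·(-5)) + (31·(-44) − 21·(-28)) + (21·(-44) − (-31)·(-44)) + ((-31)·48 − (-37)·(-44))| = 8130, so the area is 4065.
Summing gcd(|Δx|,|Δy|) over the edges gives the boundary count: gcd(18,11) + gcd(35,7) + gcd(9,35) + gcd(24,23) + gcd(10,16) + gcd(52,0) + gcd(6,92) = 1+7+1+1+2+52+2 = 66.
Pick's theorem gives I = A − B/2 + 1 = 4065 − 66/2 + 1 = 4033, so the closed region contains I + B = 4033 + 66 = 4099 lattice points.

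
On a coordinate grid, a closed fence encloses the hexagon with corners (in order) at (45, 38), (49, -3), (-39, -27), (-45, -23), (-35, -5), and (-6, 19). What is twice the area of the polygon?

By the shoelace formula, twice the signed area is |[45·(-3) − 49·38] + [49·(-27) − (-39)·(-3)] + [(-39)·(-23) − (-45)·(-27)] + [(-45)·(-5) − (-35)·(-23)] + [(-35)·19 − (-6)·(-5)] + [(-6)·38 − 45·19]| = 6113, so the area is 6113/2.

6113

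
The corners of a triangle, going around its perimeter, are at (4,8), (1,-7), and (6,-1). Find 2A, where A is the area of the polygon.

57

The shoelace formula gives twice the area as |(4·(-7) − 1·8) + (1·(-1) − 6·(-7)) + (6·8 − 4·(-1))| = 57, so the area is 28.5.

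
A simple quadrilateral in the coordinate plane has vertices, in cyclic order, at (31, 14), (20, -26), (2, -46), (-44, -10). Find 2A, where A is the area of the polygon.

By the shoelace formula, twice the signed area is |[31·(-26) − 20·14] + [20·(-46) − 2·(-26)] + [2·(-10) − (-44)·(-46)] + [(-44)·14 − 31·(-10)]| = 4304, so the area is 2152.

4304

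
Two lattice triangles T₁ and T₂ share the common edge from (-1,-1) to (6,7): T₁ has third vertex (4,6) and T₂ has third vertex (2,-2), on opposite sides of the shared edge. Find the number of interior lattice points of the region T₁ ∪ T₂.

The union is the simple quadrilateral with vertices (-1,-1), (4,6), (6,7), (2,-2) in order.
By the shoelace formula, twice the signed area is |((-1)·6 − 4·(-1)) + (4·7 − 6·6) + (6·(-2) − 2·7) + (2·(-1) − (-1)·(-2))| = 40, so the area is 20.
Along each edge there are gcd(|Δx|,|Δy|)+1 lattice points, so counting each shared vertex once the boundary has gcd(5,7) + gcd(2,1) + gcd(4,9) + gcd(3,1) = 1+1+1+1 = 4.
By Pick's theorem I = A − B/2 + 1 = 20 − 4/2 + 1 = 19.

19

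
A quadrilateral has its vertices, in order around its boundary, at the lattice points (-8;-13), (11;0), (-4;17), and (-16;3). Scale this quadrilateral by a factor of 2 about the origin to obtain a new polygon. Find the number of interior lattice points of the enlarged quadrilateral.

By the shoelace formula, twice the signed area is |((-8)·0 − 11·(-13)) + (11·17 − (-4)·0) + ((-4)·3 − (-16)·17) + ((-16)·(-13) − (-8)·3)| = 822, so the area is 411.
Along each edge there are gcd(|Δx|,|Δy|)+1 lattice points, so counting each shared vertex once the boundary has gcd(19,13) + gcd(15,17) + gcd(12,14) + gcd(8,16) = 1+1+2+8 = 12.
Scaling by 2 multiplies the area by 2² = 4 (so the new area is 1644) and multiplies the boundary lattice-point count by 2, giving 24.
By Pick's theorem, the interior count of the dilated polygon is 1644 − 24/2 + 1 = 1633.

1633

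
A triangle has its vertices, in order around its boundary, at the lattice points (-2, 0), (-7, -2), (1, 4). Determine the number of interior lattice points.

Using the shoelace formula, 2A = |[(-2)·(-2) − (-7)·0] + [(-7)·4 − 1·(-2)] + [1·0 − (-2)·4]| = 14, so the area is 7.
Along each edge there are gcd(|Δx|,|Δy|)+1 lattice points, so counting each shared vertex once the boundary has gcd(5,2) + gcd(8,6) + gcd(3,4) = 1+2+1 = 4.
By Pick's theorem A = I + B/2 − 1, so I = 7 − 4/2 + 1 = 6.

6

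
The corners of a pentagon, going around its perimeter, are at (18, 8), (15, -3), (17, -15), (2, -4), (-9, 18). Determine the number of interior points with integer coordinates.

The shoelace formula gives twice the area as |(18·(-3) − 15·8) + (15·(-15) − 17·(-3)) + (17·(-4) − 2·(-15)) + (2·18 − (-9)·(-4)) + ((-9)·8 − 18·18)| = 782, so the area is 391.
Along each edge there are gcd(|Δx|,|Δy|)+1 lattice points, so counting each shared vertex once the boundary has gcd(3,11) + gcd(2,12) + gcd(15,11) + gcd(11,22) + gcd(27,10) = 1+2+1+11+1 = 16.
Pick's theorem gives I = A − B/2 + 1 = 391 − 16/2 + 1 = 384.

384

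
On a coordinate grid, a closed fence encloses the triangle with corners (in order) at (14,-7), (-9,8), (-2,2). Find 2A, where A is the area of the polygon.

33

Using the shoelace formula, 2A = |(14·8 − (-9)·(-7)) + ((-9)·2 − (-2)·8) + ((-2)·(-7) − 14·2)| = 33, so the area is 33/2.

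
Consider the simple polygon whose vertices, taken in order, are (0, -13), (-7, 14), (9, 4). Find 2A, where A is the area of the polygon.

362

Using the shoelace formula, 2A = |(0·14 − (-7)·(-13)) + ((-7)·4 − 9·14) + (9·(-13) − 0·4)| = 362, so the area is 181.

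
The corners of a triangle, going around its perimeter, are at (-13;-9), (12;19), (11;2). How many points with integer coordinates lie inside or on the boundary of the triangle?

Using the shoelace formula, 2A = |((-13)·19 − 12·(-9)) + (12·2 − 11·19) + (11·(-9) − (-13)·2)| = 397, so the area is 198.5.
The number of boundary lattice points is Σ gcd(|Δx|,|Δy|) = gcd(25,28) + gcd(1,17) + gcd(24,11) = 1+1+1 = 3.
Pick's theorem gives I = A − B/2 + 1 = 198.5 − 3/2 + 1 = 198, so the closed region contains I + B = 198 + 3 = 201 lattice points.

201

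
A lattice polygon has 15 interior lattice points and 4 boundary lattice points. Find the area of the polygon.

Pick's theorem states A = I + B/2 − 1, so A = 15 + 4/2 − 1 = 16.

16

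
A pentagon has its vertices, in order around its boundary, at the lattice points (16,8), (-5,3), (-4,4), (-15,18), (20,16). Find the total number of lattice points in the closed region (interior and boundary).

319

By the shoelace formula, twice the signed area is |[16·3 − (-5)·8] + [(-5)·4 − (-4)·3] + [(-4)·18 − (-15)·4] + [(-15)·16 − 20·18] + [20·8 − 16·16]| = 628, so the area is 314.
Summing gcd(|Δx|,|Δy|) over the edges gives the boundary count: gcd(21,5) + gcd(1,1) + gcd(11,14) + gcd(35,2) + gcd(4,8) = 1+1+1+1+4 = 8.
Pick's theorem gives I = A − B/2 + 1 = 314 − 8/2 + 1 = 311, so the closed region contains I + B = 311 + 8 = 319 lattice points.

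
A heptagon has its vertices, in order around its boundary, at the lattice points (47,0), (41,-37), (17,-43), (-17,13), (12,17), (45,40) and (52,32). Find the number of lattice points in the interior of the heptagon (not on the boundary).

3123

The shoelace formula gives twice the area as |(47·(-37) − 41·0) + (41·(-43) − 17·(-37)) + (17·13 − (-17)·(-43)) + ((-17)·17 − 12·13) + (12·40 − 45·17) + (45·32 − 52·40) + (52·0 − 47·32)| = 6257, so the area is 6257/2.
Along each edge there are gcd(|Δx|,|Δy|)+1 lattice points, so counting each shared vertex once the boundary has gcd(6,37) + gcd(24,6) + gcd(34,56) + gcd(29,4) + gcd(33,23) + gcd(7,8) + gcd(5,32) = 1+6+2+1+1+1+1 = 13.
Pick's theorem gives I = A − B/2 + 1 = 6257/2 − 13/2 + 1 = 3123.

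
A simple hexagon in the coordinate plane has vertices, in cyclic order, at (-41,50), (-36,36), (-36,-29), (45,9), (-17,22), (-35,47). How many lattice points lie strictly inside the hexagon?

Using the shoelace formula, 2A = |[(-41)·36 − (-36)·50] + [(-36)·(-29) − (-36)·36] + [(-36)·9 − 45·(-29)] + [45·22 − (-17)·9] + [(-17)·47 − (-35)·22] + [(-35)·50 − (-41)·47]| = 4936, so the area is 2468.
The number of boundary lattice points is Σ gcd(|Δx|,|Δy|) = gcd(5,14) + gcd(0,65) + gcd(81,38) + gcd(62,13) + gcd(18,25) + gcd(6,3) = 1+65+1+1+1+3 = 72.
By Pick's theorem A = I + B/2 − 1, so I = 2468 − 72/2 + 1 = 2433.

2433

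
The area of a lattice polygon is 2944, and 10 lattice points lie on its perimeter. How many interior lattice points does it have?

2940

From Pick's theorem, I = A − B/2 + 1 = 2944 − 10/2 + 1 = 2940.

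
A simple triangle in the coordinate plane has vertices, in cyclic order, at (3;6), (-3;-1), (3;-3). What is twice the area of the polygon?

The shoelace formula gives twice the area as |[3·(-1) − (-3)·6] + [(-3)·(-3) − 3·(-1)] + [3·6 − 3·(-3)]| = 54, so the area is 27.

54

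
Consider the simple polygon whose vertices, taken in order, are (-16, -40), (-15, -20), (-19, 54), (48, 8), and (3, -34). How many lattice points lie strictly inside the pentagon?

3264

Using the shoelace formula, 2A = |((-16)·(-20) − (-15)·(-40)) + ((-15)·54 − (-19)·(-20)) + ((-19)·8 − 48·54) + (48·(-34) − 3·8) + (3·(-40) − (-16)·(-34))| = 6534, so the area is 3267.
The number of boundary lattice points is Σ gcd(|Δx|,|Δy|) = gcd(1,20) + gcd(4,74) + gcd(67,46) + gcd(45,42) + gcd(19,6) = 1+2+1+3+1 = 8.
Pick's theorem gives I = A − B/2 + 1 = 3267 − 8/2 + 1 = 3264.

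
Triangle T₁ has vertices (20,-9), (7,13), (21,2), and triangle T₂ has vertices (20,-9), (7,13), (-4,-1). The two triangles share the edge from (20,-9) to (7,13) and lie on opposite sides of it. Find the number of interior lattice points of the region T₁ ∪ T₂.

The union is the simple quadrilateral with vertices (20,-9), (21,2), (7,13), (-4,-1) in order.
Using the shoelace formula, 2A = |[20·2 − 21·(-9)] + [21·13 − 7·2] + [7·(-1) − (-4)·13] + [(-4)·(-9) − 20·(-1)]| = 589, so the area is 589/2.
Summing gcd(|Δx|,|Δy|) over the edges gives the boundary count: gcd(1,11) + gcd(14,11) + gcd(11,14) + gcd(24,8) = 1+1+1+8 = 11.
By Pick's theorem I = A − B/2 + 1 = 589/2 − 11/2 + 1 = 290.

290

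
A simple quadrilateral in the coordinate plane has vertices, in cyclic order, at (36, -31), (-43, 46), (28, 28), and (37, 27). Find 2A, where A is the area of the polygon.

Using the shoelace formula, 2A = |(36·46 − (-43)·(-31)) + ((-43)·28 − 28·46) + (28·27 − 37·28) + (37·(-31) − 36·27)| = 4568, so the area is 2284.

4568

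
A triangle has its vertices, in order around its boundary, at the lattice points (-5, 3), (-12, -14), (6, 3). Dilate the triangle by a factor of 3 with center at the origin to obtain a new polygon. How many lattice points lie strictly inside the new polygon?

Using the shoelace formula, 2A = |[(-5)·(-14) − (-12)·3] + [(-12)·3 − 6·(-14)] + [6·3 − (-5)·3]| = 187, so the area is 187/2.
The number of boundary lattice points is Σ gcd(|Δx|,|Δy|) = gcd(7,17) + gcd(18,17) + gcd(11,0) = 1+1+11 = 13.
Scaling by 3 multiplies the area by 3² = 9 (so the new area is 1683/2) and multiplies the boundary lattice-point count by 3, giving 39.
By Pick's theorem, the interior count of the dilated polygon is 1683/2 − 39/2 + 1 = 823.

823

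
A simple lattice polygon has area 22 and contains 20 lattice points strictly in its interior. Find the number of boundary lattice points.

6

Pick's theorem gives A = I + B/2 − 1, so B = 2(A − I + 1) = 2(22 − 20 + 1) = 6.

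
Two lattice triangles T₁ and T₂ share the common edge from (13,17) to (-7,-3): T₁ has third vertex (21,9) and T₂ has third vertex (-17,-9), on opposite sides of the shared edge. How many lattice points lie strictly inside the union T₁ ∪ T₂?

The union is the simple quadrilateral with vertices (13,17), (21,9), (-7,-3), (-17,-9) in order.
Using the shoelace formula, 2A = |[13·9 − 21·17] + [21·(-3) − (-7)·9] + [(-7)·(-9) − (-17)·(-3)] + [(-17)·17 − 13·(-9)]| = 400, so the area is 200.
The number of boundary lattice points is Σ gcd(|Δx|,|Δy|) = gcd(8,8) + gcd(28,12) + gcd(10,6) + gcd(30,26) = 8+4+2+2 = 16.
By Pick's theorem I = A − B/2 + 1 = 200 − 16/2 + 1 = 193.

193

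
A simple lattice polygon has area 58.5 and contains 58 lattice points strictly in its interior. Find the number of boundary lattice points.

3

Pick's theorem gives A = I + B/2 − 1, so B = 2(A − I + 1) = 2(58.5 − 58 + 1) = 3.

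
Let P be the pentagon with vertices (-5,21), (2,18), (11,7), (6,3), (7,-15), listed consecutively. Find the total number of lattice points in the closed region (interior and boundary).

The shoelace formula gives twice the area as |[(-5)·18 − 2·21] + [2·7 − 11·18] + [11·3 − 6·7] + [6·(-15) − 7·3] + [7·21 − (-5)·(-15)]| = 364, so the area is 182.
Summing gcd(|Δx|,|Δy|) over the edges gives the boundary count: gcd(7,3) + gcd(9,11) + gcd(5,4) + gcd(1,18) + gcd(12,36) = 1+1+1+1+12 = 16.
Pick's theorem gives I = A − B/2 + 1 = 182 − 16/2 + 1 = 175, so the closed region contains I + B = 175 + 16 = 191 lattice points.

191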